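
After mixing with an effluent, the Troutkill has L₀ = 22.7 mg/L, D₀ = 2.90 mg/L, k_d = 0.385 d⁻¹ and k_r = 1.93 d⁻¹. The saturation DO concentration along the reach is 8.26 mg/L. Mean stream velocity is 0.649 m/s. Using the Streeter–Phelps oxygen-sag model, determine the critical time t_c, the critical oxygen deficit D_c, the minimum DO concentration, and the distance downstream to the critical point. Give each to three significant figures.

t_c ≈ 0.578 d; D_c ≈ 3.62 mg/L; min DO ≈ 4.64 mg/L; x_c ≈ 32.4 km

With k_r/k_d = 5.013 and 1 − D₀(k_r−k_d)/(k_d L₀) = 0.4873,
t_c = ln(5.013 × 0.4873) / (1.93 − 0.385) = ln(2.443) / 1.545 = 0.8932/1.545 = 0.5781 d.
D_c = (k_d/k_r) L₀ e^(−k_d t_c) = (0.385/1.93) × 22.7 × e^(−0.385×0.5781) = 0.1995 × 22.7 × 0.8005 = 3.625 mg/L.
Minimum DO = C_s − D_c = 8.26 − 3.625 = 4.635 mg/L.
x_c = v t_c = 0.649 m/s × 0.5781 d × 86400 s/d = 32420 m ≈ 32.4 km.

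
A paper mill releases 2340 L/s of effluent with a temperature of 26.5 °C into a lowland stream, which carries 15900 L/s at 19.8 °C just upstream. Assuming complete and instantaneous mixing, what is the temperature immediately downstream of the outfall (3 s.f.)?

20.7 °C

Flow-weighted mixing: C = (Q_r C_r + Q_w C_w)/(Q_r + Q_w)
= (15900×19.8 + 2340×26.5)/(15900 + 2340) = 376800/18240 = 20.66 °C.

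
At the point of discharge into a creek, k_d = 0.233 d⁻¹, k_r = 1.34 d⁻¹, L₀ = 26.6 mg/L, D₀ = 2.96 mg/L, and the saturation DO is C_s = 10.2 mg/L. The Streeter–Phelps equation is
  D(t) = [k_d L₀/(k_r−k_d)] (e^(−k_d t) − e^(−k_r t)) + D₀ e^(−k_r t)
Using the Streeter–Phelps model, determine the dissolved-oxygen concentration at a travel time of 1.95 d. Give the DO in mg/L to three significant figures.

DO ≈ 6.84 mg/L

k_d L₀/(k_r−k_d) = 0.233×26.6/(1.34−0.233) = 6.198/1.107 = 5.599 mg/L.
e^(−k_d t) = e^(−0.233×1.950) = 0.6349; e^(−k_r t) = e^(−1.34×1.950) = 0.07331.
D = 5.599 × (0.6349 − 0.07331) + 2.96 × 0.07331 = 3.144 + 0.2170 = 3.361 mg/L.
DO = C_s − D = 10.2 − 3.361 = 6.839 mg/L.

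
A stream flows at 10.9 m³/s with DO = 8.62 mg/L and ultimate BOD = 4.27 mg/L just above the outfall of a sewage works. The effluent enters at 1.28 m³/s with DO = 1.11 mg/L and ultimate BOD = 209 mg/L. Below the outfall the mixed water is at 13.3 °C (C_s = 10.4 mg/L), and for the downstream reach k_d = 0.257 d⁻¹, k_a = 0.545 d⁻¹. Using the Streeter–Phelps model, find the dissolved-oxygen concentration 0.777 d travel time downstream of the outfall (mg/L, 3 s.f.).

DO ≈ 4.94 mg/L

Mixed DO = (10.9×8.62 + 1.28×1.11)/(10.9+1.28) = 95.38/12.18 = 7.831 mg/L.
Mixed L₀ = (10.9×4.27 + 1.28×209)/(12.18) = 314.1/12.18 = 25.79 mg/L.
Initial deficit D₀ = C_s − DO₀ = 10.4 − 7.831 = 2.569 mg/L.
D(0.777) = [0.257×25.79/(0.545−0.257)](e^(−0.257×0.777) − e^(−0.545×0.777)) + 2.569 e^(−0.545×0.777)
= 23.01 × (0.8190 − 0.6548) + 2.569 × 0.6548 = 5.461 mg/L.
DO = 10.4 − 5.461 = 4.939 mg/L.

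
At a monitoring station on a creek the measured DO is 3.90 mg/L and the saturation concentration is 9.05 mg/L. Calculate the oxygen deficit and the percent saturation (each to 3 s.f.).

D ≈ 5.15 mg/L; 43.1 % saturation

D = C_s − C = 9.05 − 3.90 = 5.15 mg/L.
% saturation = 3.90/9.05 × 100 = 43.1 %.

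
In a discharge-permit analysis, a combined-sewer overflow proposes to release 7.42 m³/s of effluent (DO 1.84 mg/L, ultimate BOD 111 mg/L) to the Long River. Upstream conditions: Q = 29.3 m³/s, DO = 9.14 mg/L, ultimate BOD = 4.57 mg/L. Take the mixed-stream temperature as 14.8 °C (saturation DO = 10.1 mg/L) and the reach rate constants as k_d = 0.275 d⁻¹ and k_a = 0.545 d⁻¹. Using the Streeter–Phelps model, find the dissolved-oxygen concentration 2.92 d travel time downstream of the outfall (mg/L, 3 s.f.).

DO ≈ 3.11 mg/L

Mixed DO = (29.3×9.14 + 7.42×1.84)/(29.3+7.42) = 281.5/36.72 = 7.665 mg/L.
Mixed L₀ = (29.3×4.57 + 7.42×111)/(36.72) = 957.5/36.72 = 26.08 mg/L.
Initial deficit D₀ = C_s − DO₀ = 10.1 − 7.665 = 2.435 mg/L.
D(2.92) = [0.275×26.08/(0.545−0.275)](e^(−0.275×2.92) − e^(−0.545×2.92)) + 2.435 e^(−0.545×2.92)
= 26.56 × (0.4480 − 0.2036) + 2.435 × 0.2036 = 6.985 mg/L.
DO = 10.1 − 6.985 = 3.115 mg/L.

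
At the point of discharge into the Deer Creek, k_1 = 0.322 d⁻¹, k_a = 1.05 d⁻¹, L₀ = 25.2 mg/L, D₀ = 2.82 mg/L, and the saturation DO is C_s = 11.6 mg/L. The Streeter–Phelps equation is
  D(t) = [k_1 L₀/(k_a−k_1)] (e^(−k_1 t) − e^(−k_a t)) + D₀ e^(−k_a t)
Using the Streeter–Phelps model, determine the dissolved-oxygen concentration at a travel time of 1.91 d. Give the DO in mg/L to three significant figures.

DO ≈ 6.69 mg/L

k_1 L₀/(k_a−k_1) = 0.322×25.2/(1.05−0.322) = 8.114/0.7280 = 11.15 mg/L.
e^(−k_1 t) = e^(−0.322×1.910) = 0.5406; e^(−k_a t) = e^(−1.05×1.910) = 0.1346.
D = 11.15 × (0.5406 − 0.1346) + 2.82 × 0.1346 = 4.526 + 0.3796 = 4.905 mg/L.
DO = C_s − D = 11.6 − 4.905 = 6.695 mg/L.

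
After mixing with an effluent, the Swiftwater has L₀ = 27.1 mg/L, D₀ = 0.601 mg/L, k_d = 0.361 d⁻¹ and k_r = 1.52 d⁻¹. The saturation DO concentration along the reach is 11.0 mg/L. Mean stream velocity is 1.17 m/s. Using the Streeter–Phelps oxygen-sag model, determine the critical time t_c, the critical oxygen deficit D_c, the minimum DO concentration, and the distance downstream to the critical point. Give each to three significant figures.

t_c = [1/(k_r−k_d)] ln[(k_r/k_d)(1 − D₀(k_r−k_d)/(k_d L₀))]
= [1/(1.52−0.361)] ln[(1.52/0.361)(1 − 0.601×1.159/(0.361×27.1))]
= (1/1.159) ln[4.211 × 0.9288] = 0.8628 × ln(3.911) = 0.8628 × 1.364 = 1.177 d.
D_c = (k_d/k_r) L₀ e^(−k_d t_c) = (0.361/1.52) × 27.1 × e^(−0.361×1.177) = 0.2375 × 27.1 × 0.6539 = 4.209 mg/L.
Minimum DO = C_s − D_c = 11.0 − 4.209 = 6.791 mg/L.
x_c = v t_c = 1.17 m/s × 1.177 d × 86400 s/d = 118900 m ≈ 119 km.

t_c ≈ 1.18 d; D_c ≈ 4.21 mg/L; min DO ≈ 6.79 mg/L; x_c ≈ 119 km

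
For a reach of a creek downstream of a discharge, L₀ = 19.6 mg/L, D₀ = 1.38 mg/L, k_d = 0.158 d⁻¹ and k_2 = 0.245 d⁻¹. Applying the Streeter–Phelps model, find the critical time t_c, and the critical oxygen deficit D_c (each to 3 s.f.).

At the critical point dD/dt = 0, so k_d L₀ e^(−k_d t) = k_2 D. Substituting D(t) from the Streeter–Phelps equation and solving for t gives
t_c = ln[(k_2/k_d)(1 − D₀(k_2−k_d)/(k_d L₀))] / (k_2−k_d).
Here k_2−k_d = 0.08700 d⁻¹ and 1 − D₀(k_2−k_d)/(k_d L₀) = 1 − 1.38×0.08700/(0.158×19.6) = 0.9612, so
t_c = ln(1.551 × 0.9612) / 0.08700 = 0.3991 / 0.08700 = 4.588 d.
D_c = (k_d/k_2) L₀ e^(−k_d t_c) = (0.158/0.245) × 19.6 × e^(−0.158×4.588) = 0.6449 × 19.6 × 0.4844 = 6.123 mg/L.

t_c ≈ 4.59 d; D_c ≈ 6.12 mg/L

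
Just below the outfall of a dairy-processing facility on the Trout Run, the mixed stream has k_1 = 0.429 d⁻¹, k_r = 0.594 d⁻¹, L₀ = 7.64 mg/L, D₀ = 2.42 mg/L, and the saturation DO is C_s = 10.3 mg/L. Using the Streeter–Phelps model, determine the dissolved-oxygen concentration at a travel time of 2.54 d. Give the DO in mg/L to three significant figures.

DO ≈ 7.48 mg/L

k_1 L₀/(k_r−k_1) = 0.429×7.64/(0.594−0.429) = 3.278/0.1650 = 19.86 mg/L.
e^(−k_1 t) = e^(−0.429×2.540) = 0.3363; e^(−k_r t) = e^(−0.594×2.540) = 0.2212.
D = 19.86 × (0.3363 − 0.2212) + 2.42 × 0.2212 = 2.287 + 0.5353 = 2.823 mg/L.
DO = C_s − D = 10.3 − 2.823 = 7.477 mg/L.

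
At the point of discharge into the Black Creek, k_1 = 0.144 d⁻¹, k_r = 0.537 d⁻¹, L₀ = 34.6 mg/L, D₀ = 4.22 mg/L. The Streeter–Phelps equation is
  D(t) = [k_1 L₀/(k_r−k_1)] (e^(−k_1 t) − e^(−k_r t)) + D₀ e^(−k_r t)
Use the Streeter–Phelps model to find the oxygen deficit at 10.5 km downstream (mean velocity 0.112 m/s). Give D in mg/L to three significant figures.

Travel time t = x/v = 10.5 km / (0.112 m/s) = 10500 m / 0.112 m/s = 93750 s = 1.085 d.
k_1 L₀/(k_r−k_1) = 0.144×34.6/(0.537−0.144) = 4.982/0.3930 = 12.68 mg/L.
e^(−k_1 t) = e^(−0.144×1.085) = 0.8553; e^(−k_r t) = e^(−0.537×1.085) = 0.5584.
D = 12.68 × (0.8553 − 0.5584) + 4.22 × 0.5584 = 3.765 + 2.356 = 6.121 mg/L.

D ≈ 6.12 mg/L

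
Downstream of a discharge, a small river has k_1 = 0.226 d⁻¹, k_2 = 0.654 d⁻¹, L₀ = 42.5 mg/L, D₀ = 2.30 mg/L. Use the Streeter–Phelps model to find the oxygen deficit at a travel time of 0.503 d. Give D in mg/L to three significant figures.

D ≈ 5.53 mg/L

k_1 L₀/(k_2−k_1) = 0.226×42.5/(0.654−0.226) = 9.605/0.4280 = 22.44 mg/L.
e^(−k_1 t) = e^(−0.226×0.5030) = 0.8925; e^(−k_2 t) = e^(−0.654×0.5030) = 0.7197.
D = 22.44 × (0.8925 − 0.7197) + 2.30 × 0.7197 = 3.880 + 1.655 = 5.535 mg/L.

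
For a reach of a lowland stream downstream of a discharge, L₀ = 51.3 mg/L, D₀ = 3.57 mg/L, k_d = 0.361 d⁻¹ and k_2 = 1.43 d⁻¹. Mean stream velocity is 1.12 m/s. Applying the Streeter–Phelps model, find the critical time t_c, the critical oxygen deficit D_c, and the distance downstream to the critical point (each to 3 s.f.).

At the critical point dD/dt = 0, so k_d L₀ e^(−k_d t) = k_2 D. Substituting D(t) from the Streeter–Phelps equation and solving for t gives
t_c = ln[(k_2/k_d)(1 − D₀(k_2−k_d)/(k_d L₀))] / (k_2−k_d).
Here k_2−k_d = 1.069 d⁻¹ and 1 − D₀(k_2−k_d)/(k_d L₀) = 1 − 3.57×1.069/(0.361×51.3) = 0.7939, so
t_c = ln(3.961 × 0.7939) / 1.069 = 1.146 / 1.069 = 1.072 d.
D_c = (k_d/k_2) L₀ e^(−k_d t_c) = (0.361/1.43) × 51.3 × e^(−0.361×1.072) = 0.2524 × 51.3 × 0.6791 = 8.795 mg/L.
x_c = v t_c = 1.12 m/s × 1.072 d × 86400 s/d = 103700 m ≈ 104 km.

t_c ≈ 1.07 d; D_c ≈ 8.80 mg/L; x_c ≈ 104 km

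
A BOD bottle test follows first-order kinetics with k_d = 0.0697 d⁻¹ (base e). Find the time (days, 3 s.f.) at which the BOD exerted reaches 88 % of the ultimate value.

t ≈ 30.4 d

y/L₀ = 1 − e^(−k_d t) = 0.88 ⇒ e^(−k_d t) = 0.120
t = −ln(0.120) / 0.0697 = 2.120 / 0.0697 = 30.42 d.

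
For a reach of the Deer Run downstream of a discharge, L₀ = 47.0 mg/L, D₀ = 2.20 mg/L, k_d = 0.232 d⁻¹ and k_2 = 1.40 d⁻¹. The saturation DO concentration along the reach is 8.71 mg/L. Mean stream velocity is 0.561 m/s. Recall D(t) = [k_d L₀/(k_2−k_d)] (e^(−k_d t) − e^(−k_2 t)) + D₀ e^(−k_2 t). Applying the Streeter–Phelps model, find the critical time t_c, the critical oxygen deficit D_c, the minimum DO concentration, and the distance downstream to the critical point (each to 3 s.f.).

t_c = [1/(k_2−k_d)] ln[(k_2/k_d)(1 − D₀(k_2−k_d)/(k_d L₀))]
= [1/(1.40−0.232)] ln[(1.40/0.232)(1 − 2.20×1.168/(0.232×47.0))]
= (1/1.168) ln[6.034 × 0.7643] = 0.8562 × ln(4.612) = 0.8562 × 1.529 = 1.309 d.
L(t_c) = L₀ e^(−k_d t_c) = 47.0 × 0.7381 = 34.69 mg/L, and at the critical point k_2 D_c = k_d L, so D_c = (0.232/1.40) × 34.69 = 5.749 mg/L.
Minimum DO = C_s − D_c = 8.71 − 5.749 = 2.961 mg/L.
x_c = v t_c = 0.561 m/s × 1.309 d × 86400 s/d = 63440 m ≈ 63.4 km.

t_c ≈ 1.31 d; D_c ≈ 5.75 mg/L; min DO ≈ 2.96 mg/L; x_c ≈ 63.4 km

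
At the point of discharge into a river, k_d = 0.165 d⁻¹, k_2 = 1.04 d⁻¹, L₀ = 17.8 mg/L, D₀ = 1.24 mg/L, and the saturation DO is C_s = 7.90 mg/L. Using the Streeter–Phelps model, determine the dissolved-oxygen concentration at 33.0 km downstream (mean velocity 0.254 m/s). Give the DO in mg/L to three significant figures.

DO ≈ 5.72 mg/L

Travel time t = x/v = 33.0 km / (0.254 m/s) = 33000 m / 0.254 m/s = 129900 s = 1.504 d.
k_d L₀/(k_2−k_d) = 0.165×17.8/(1.04−0.165) = 2.937/0.8750 = 3.357 mg/L.
e^(−k_d t) = e^(−0.165×1.504) = 0.7803; e^(−k_2 t) = e^(−1.04×1.504) = 0.2093.
D = 3.357 × (0.7803 − 0.2093) + 1.24 × 0.2093 = 1.916 + 0.2596 = 2.176 mg/L.
DO = C_s − D = 7.90 − 2.176 = 5.724 mg/L.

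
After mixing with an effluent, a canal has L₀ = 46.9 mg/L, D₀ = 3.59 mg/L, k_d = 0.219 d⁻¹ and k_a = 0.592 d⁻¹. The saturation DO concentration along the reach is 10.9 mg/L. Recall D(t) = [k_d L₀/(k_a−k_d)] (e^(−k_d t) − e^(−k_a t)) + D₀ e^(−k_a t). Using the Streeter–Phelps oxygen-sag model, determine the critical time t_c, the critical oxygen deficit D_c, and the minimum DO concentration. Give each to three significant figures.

t_c = [1/(k_a−k_d)] ln[(k_a/k_d)(1 − D₀(k_a−k_d)/(k_d L₀))]
= [1/(0.592−0.219)] ln[(0.592/0.219)(1 − 3.59×0.3730/(0.219×46.9))]
= (1/0.3730) ln[2.703 × 0.8696] = 2.681 × ln(2.351) = 2.681 × 0.8547 = 2.292 d.
D_c = (k_d/k_a) L₀ e^(−k_d t_c) = (0.219/0.592) × 46.9 × e^(−0.219×2.292) = 0.3699 × 46.9 × 0.6054 = 10.50 mg/L.
Minimum DO = C_s − D_c = 10.9 − 10.50 = 0.3962 mg/L.

t_c ≈ 2.29 d; D_c ≈ 10.5 mg/L; min DO ≈ 0.396 mg/L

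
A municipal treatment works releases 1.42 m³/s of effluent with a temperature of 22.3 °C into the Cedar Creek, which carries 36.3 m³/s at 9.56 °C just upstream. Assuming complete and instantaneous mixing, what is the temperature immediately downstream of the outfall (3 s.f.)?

Flow-weighted mixing: C = (Q_r C_r + Q_w C_w)/(Q_r + Q_w)
= (36.3×9.56 + 1.42×22.3)/(36.3 + 1.42) = 378.7/37.72 = 10.04 °C.

10.0 °C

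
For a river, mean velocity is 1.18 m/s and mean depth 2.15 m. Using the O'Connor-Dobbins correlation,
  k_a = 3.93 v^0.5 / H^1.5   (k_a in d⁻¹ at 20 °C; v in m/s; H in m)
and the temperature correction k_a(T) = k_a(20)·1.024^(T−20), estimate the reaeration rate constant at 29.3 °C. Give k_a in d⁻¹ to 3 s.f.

k_a(20) = 3.93 × 1.18^0.5 / 2.15^1.5 = 3.93 × 1.086 / 3.153 = 1.354 d⁻¹.
k_a(29.3) = 1.354 × 1.024^(29.3−20) = 1.354 × 1.247 = 1.688 d⁻¹.

k_a ≈ 1.69 d⁻¹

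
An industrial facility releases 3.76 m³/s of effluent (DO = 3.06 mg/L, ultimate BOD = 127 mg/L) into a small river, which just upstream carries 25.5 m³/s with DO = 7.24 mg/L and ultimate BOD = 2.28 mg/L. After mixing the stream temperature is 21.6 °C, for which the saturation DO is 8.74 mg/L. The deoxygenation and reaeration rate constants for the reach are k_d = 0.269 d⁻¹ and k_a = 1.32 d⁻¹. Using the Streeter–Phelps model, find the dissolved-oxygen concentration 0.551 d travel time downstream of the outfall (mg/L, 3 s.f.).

Mixed DO = (25.5×7.24 + 3.76×3.06)/(25.5+3.76) = 196.1/29.26 = 6.703 mg/L.
Mixed L₀ = (25.5×2.28 + 3.76×127)/(29.26) = 535.7/29.26 = 18.31 mg/L.
Initial deficit D₀ = C_s − DO₀ = 8.74 − 6.703 = 2.037 mg/L.
D(0.551) = [0.269×18.31/(1.32−0.269)](e^(−0.269×0.551) − e^(−1.32×0.551)) + 2.037 e^(−1.32×0.551)
= 4.686 × (0.8622 − 0.4832) + 2.037 × 0.4832 = 2.760 mg/L.
DO = 8.74 − 2.760 = 5.980 mg/L.

DO ≈ 5.98 mg/L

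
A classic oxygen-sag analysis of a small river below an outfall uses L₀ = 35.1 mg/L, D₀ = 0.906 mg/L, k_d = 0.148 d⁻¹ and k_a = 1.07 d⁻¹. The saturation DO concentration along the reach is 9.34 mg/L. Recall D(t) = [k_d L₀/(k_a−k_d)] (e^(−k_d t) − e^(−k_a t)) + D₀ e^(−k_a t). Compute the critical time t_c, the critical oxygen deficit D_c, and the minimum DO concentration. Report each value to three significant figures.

With k_a/k_d = 7.230 and 1 − D₀(k_a−k_d)/(k_d L₀) = 0.8392,
t_c = ln(7.230 × 0.8392) / (1.07 − 0.148) = ln(6.067) / 0.9220 = 1.803/0.9220 = 1.955 d.
D_c = (k_d/k_a) L₀ e^(−k_d t_c) = (0.148/1.07) × 35.1 × e^(−0.148×1.955) = 0.1383 × 35.1 × 0.7487 = 3.635 mg/L.
Minimum DO = C_s − D_c = 9.34 − 3.635 = 5.705 mg/L.

t_c ≈ 1.96 d; D_c ≈ 3.63 mg/L; min DO ≈ 5.71 mg/L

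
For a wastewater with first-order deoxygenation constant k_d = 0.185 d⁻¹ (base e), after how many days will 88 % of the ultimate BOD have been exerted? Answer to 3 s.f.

y/L₀ = 1 − e^(−k_d t) = 0.88 ⇒ e^(−k_d t) = 0.120
t = −ln(0.120) / 0.185 = 2.120 / 0.185 = 11.46 d.

t ≈ 11.5 d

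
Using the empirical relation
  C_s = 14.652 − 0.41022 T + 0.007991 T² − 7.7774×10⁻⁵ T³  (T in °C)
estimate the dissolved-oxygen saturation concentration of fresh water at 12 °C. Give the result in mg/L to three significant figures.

C_s ≈ 10.7 mg/L

C_s = 14.652 − 0.41022×12 + 0.007991×12² − 7.7774×10⁻⁵×12³ = 10.75 mg/L.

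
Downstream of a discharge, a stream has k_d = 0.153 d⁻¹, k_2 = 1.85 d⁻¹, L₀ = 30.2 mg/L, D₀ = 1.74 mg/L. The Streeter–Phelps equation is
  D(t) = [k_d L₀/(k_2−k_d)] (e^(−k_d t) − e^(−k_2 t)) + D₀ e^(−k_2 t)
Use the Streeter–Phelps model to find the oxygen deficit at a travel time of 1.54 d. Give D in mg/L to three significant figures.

D ≈ 2.09 mg/L

k_d L₀/(k_2−k_d) = 0.153×30.2/(1.85−0.153) = 4.621/1.697 = 2.723 mg/L.
e^(−k_d t) = e^(−0.153×1.540) = 0.7901; e^(−k_2 t) = e^(−1.85×1.540) = 0.05790.
D = 2.723 × (0.7901 − 0.05790) + 1.74 × 0.05790 = 1.994 + 0.1007 = 2.094 mg/L.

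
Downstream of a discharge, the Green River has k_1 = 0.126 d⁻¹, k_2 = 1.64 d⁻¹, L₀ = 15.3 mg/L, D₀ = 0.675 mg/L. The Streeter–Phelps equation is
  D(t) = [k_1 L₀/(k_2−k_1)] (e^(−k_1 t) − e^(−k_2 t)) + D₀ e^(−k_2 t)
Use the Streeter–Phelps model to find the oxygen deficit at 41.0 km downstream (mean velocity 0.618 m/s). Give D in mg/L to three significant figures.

D ≈ 0.986 mg/L

Travel time t = x/v = 41.0 km / (0.618 m/s) = 41000 m / 0.618 m/s = 66340 s = 0.7679 d.
k_1 L₀/(k_2−k_1) = 0.126×15.3/(1.64−0.126) = 1.928/1.514 = 1.273 mg/L.
e^(−k_1 t) = e^(−0.126×0.7679) = 0.9078; e^(−k_2 t) = e^(−1.64×0.7679) = 0.2839.
D = 1.273 × (0.9078 − 0.2839) + 0.675 × 0.2839 = 0.7945 + 0.1916 = 0.9861 mg/L.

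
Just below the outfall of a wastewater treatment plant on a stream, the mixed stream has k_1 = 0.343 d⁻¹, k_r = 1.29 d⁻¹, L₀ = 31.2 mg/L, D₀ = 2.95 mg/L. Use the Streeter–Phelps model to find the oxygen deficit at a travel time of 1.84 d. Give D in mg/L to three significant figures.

D ≈ 5.23 mg/L

k_1 L₀/(k_r−k_1) = 0.343×31.2/(1.29−0.343) = 10.70/0.9470 = 11.30 mg/L.
e^(−k_1 t) = e^(−0.343×1.840) = 0.5320; e^(−k_r t) = e^(−1.29×1.840) = 0.09314.
D = 11.30 × (0.5320 − 0.09314) + 2.95 × 0.09314 = 4.959 + 0.2748 = 5.234 mg/L.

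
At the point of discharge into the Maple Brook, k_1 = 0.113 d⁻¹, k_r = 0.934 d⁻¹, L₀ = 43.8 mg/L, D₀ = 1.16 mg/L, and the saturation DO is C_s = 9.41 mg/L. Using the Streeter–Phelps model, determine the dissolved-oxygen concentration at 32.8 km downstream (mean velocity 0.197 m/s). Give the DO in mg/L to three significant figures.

Travel time t = x/v = 32.8 km / (0.197 m/s) = 32800 m / 0.197 m/s = 166500 s = 1.927 d.
k_1 L₀/(k_r−k_1) = 0.113×43.8/(0.934−0.113) = 4.949/0.8210 = 6.029 mg/L.
e^(−k_1 t) = e^(−0.113×1.927) = 0.8043; e^(−k_r t) = e^(−0.934×1.927) = 0.1653.
D = 6.029 × (0.8043 − 0.1653) + 1.16 × 0.1653 = 3.852 + 0.1918 = 4.044 mg/L.
DO = C_s − D = 9.41 − 4.044 = 5.366 mg/L.

DO ≈ 5.37 mg/L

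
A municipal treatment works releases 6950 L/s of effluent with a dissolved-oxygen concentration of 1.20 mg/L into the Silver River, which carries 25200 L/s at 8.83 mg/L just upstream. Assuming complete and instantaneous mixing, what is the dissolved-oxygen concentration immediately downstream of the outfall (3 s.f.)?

Flow-weighted mixing: C = (Q_r C_r + Q_w C_w)/(Q_r + Q_w)
= (25200×8.83 + 6950×1.20)/(25200 + 6950) = 230900/32150 = 7.181 mg/L.

7.18 mg/L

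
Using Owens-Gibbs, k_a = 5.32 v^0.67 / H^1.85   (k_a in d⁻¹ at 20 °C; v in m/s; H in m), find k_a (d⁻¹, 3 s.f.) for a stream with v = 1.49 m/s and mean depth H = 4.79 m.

k_a ≈ 0.383 d⁻¹

k_a = 5.32 × 1.49^0.67 / 4.79^1.85 = 5.32 × 1.306 / 18.14 = 0.3831 d⁻¹.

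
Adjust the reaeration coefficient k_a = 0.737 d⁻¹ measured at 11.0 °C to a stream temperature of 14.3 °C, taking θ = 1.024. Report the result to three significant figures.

k_a(T₂) = k_a(T₁) · θ^(T₂−T₁) = 0.737 × 1.024^(14.3−11.0)
= 0.737 × 1.024^3.30 = 0.737 × 1.081 = 0.7970 d⁻¹.

k_a ≈ 0.797 d⁻¹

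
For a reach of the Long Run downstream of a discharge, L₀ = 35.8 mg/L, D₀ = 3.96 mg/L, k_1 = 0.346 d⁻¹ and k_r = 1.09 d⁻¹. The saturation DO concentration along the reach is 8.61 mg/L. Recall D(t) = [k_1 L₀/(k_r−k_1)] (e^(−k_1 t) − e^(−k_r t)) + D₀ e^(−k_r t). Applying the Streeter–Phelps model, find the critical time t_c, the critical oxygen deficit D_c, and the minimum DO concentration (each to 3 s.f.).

t_c = [1/(k_r−k_1)] ln[(k_r/k_1)(1 − D₀(k_r−k_1)/(k_1 L₀))]
= [1/(1.09−0.346)] ln[(1.09/0.346)(1 − 3.96×0.7440/(0.346×35.8))]
= (1/0.7440) ln[3.150 × 0.7621] = 1.344 × ln(2.401) = 1.344 × 0.8759 = 1.177 d.
L(t_c) = L₀ e^(−k_1 t_c) = 35.8 × 0.6654 = 23.82 mg/L, and at the critical point k_r D_c = k_1 L, so D_c = (0.346/1.09) × 23.82 = 7.562 mg/L.
Minimum DO = C_s − D_c = 8.61 − 7.562 = 1.048 mg/L.

t_c ≈ 1.18 d; D_c ≈ 7.56 mg/L; min DO ≈ 1.05 mg/L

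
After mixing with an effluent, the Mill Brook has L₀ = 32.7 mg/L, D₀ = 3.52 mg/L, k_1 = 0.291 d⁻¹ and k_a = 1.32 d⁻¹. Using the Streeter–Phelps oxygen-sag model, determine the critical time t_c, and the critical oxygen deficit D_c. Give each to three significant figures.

With k_a/k_1 = 4.536 and 1 − D₀(k_a−k_1)/(k_1 L₀) = 0.6194,
t_c = ln(4.536 × 0.6194) / (1.32 − 0.291) = ln(2.809) / 1.029 = 1.033/1.029 = 1.004 d.
D_c = (k_1/k_a) L₀ e^(−k_1 t_c) = (0.291/1.32) × 32.7 × e^(−0.291×1.004) = 0.2205 × 32.7 × 0.7467 = 5.383 mg/L.

t_c ≈ 1.00 d; D_c ≈ 5.38 mg/L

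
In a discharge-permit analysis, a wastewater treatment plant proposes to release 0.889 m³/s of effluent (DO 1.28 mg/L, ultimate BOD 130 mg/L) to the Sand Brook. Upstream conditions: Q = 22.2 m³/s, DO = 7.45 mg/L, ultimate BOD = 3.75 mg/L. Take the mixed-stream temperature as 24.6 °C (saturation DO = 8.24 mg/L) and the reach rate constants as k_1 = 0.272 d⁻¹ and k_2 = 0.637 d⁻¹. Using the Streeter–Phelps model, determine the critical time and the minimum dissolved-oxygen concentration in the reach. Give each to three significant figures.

Mixed DO = (22.2×7.45 + 0.889×1.28)/(22.2+0.889) = 166.5/23.09 = 7.212 mg/L.
Mixed L₀ = (22.2×3.75 + 0.889×130)/(23.09) = 198.8/23.09 = 8.611 mg/L.
Initial deficit D₀ = C_s − DO₀ = 8.24 − 7.212 = 1.028 mg/L.
t_c = (1/0.3650) ln[(0.637/0.272)(1 − 1.028×0.3650/(0.272×8.611))] = 2.740 × ln(1.967) = 1.853 d.
D_c = (0.272/0.637) × 8.611 × e^(−0.272×1.853) = 0.4270 × 8.611 × 0.6040 = 2.221 mg/L.
Minimum DO = 8.24 − 2.221 = 6.019 mg/L.

t_c ≈ 1.85 d; minimum DO ≈ 6.02 mg/L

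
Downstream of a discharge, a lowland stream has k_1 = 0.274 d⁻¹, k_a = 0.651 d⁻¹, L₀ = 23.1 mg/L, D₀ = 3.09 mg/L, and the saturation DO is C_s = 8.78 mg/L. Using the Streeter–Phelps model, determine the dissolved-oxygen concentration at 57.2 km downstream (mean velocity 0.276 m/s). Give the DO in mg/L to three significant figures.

Travel time t = x/v = 57.2 km / (0.276 m/s) = 57200 m / 0.276 m/s = 207200 s = 2.399 d.
k_1 L₀/(k_a−k_1) = 0.274×23.1/(0.651−0.274) = 6.329/0.3770 = 16.79 mg/L.
e^(−k_1 t) = e^(−0.274×2.399) = 0.5183; e^(−k_a t) = e^(−0.651×2.399) = 0.2098.
D = 16.79 × (0.5183 − 0.2098) + 3.09 × 0.2098 = 5.179 + 0.6483 = 5.827 mg/L.
DO = C_s − D = 8.78 − 5.827 = 2.953 mg/L.

DO ≈ 2.95 mg/L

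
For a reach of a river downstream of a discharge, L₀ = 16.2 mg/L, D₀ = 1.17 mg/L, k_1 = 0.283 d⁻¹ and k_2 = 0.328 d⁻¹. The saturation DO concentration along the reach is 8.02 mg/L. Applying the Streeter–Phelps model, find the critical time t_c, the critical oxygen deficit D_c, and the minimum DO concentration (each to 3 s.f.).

t_c ≈ 3.02 d; D_c ≈ 5.94 mg/L; min DO ≈ 2.08 mg/L

t_c = [1/(k_2−k_1)] ln[(k_2/k_1)(1 − D₀(k_2−k_1)/(k_1 L₀))]
= [1/(0.328−0.283)] ln[(0.328/0.283)(1 − 1.17×0.04500/(0.283×16.2))]
= (1/0.04500) ln[1.159 × 0.9885] = 22.22 × ln(1.146) = 22.22 × 0.1360 = 3.023 d.
D_c = (k_1/k_2) L₀ e^(−k_1 t_c) = (0.283/0.328) × 16.2 × e^(−0.283×3.023) = 0.8628 × 16.2 × 0.4251 = 5.942 mg/L.
Minimum DO = C_s − D_c = 8.02 − 5.942 = 2.078 mg/L.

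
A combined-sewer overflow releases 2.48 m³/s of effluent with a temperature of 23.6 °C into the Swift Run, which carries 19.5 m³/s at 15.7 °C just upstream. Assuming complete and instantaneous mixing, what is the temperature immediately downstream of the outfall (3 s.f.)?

Flow-weighted mixing: C = (Q_r C_r + Q_w C_w)/(Q_r + Q_w)
= (19.5×15.7 + 2.48×23.6)/(19.5 + 2.48) = 364.7/21.98 = 16.59 °C.

16.6 °C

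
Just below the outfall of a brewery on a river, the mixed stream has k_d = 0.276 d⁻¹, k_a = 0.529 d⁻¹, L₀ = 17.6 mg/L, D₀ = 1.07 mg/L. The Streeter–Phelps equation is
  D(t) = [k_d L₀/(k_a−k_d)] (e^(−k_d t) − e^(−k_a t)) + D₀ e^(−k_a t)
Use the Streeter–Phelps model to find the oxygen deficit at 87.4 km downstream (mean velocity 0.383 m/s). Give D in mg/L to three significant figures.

D ≈ 4.78 mg/L

Travel time t = x/v = 87.4 km / (0.383 m/s) = 87400 m / 0.383 m/s = 228200 s = 2.641 d.
k_d L₀/(k_a−k_d) = 0.276×17.6/(0.529−0.276) = 4.858/0.2530 = 19.20 mg/L.
e^(−k_d t) = e^(−0.276×2.641) = 0.4824; e^(−k_a t) = e^(−0.529×2.641) = 0.2473.
D = 19.20 × (0.4824 − 0.2473) + 1.07 × 0.2473 = 4.514 + 0.2646 = 4.779 mg/L.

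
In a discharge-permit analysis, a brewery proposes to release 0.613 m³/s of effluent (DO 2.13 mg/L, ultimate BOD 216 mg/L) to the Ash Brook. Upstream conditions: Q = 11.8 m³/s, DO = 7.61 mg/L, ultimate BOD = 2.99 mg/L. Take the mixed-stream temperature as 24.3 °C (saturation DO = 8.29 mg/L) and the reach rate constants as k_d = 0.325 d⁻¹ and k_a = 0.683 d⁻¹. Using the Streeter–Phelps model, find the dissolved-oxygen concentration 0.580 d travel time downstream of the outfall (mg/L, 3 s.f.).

Mixed DO = (11.8×7.61 + 0.613×2.13)/(11.8+0.613) = 91.10/12.41 = 7.339 mg/L.
Mixed L₀ = (11.8×2.99 + 0.613×216)/(12.41) = 167.7/12.41 = 13.51 mg/L.
Initial deficit D₀ = C_s − DO₀ = 8.29 − 7.339 = 0.9506 mg/L.
D(0.580) = [0.325×13.51/(0.683−0.325)](e^(−0.325×0.580) − e^(−0.683×0.580)) + 0.9506 e^(−0.683×0.580)
= 12.26 × (0.8282 − 0.6729) + 0.9506 × 0.6729 = 2.544 mg/L.
DO = 8.29 − 2.544 = 5.746 mg/L.

DO ≈ 5.75 mg/L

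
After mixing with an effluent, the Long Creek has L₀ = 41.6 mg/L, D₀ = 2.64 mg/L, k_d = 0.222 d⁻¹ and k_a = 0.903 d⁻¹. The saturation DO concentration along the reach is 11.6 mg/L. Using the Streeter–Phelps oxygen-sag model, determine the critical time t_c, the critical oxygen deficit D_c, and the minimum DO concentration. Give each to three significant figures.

t_c ≈ 1.74 d; D_c ≈ 6.95 mg/L; min DO ≈ 4.65 mg/L

At the critical point dD/dt = 0, so k_d L₀ e^(−k_d t) = k_a D. Substituting D(t) from the Streeter–Phelps equation and solving for t gives
t_c = ln[(k_a/k_d)(1 − D₀(k_a−k_d)/(k_d L₀))] / (k_a−k_d).
Here k_a−k_d = 0.6810 d⁻¹ and 1 − D₀(k_a−k_d)/(k_d L₀) = 1 − 2.64×0.6810/(0.222×41.6) = 0.8053, so
t_c = ln(4.068 × 0.8053) / 0.6810 = 1.187 / 0.6810 = 1.742 d.
L(t_c) = L₀ e^(−k_d t_c) = 41.6 × 0.6792 = 28.26 mg/L, and at the critical point k_a D_c = k_d L, so D_c = (0.222/0.903) × 28.26 = 6.947 mg/L.
Minimum DO = C_s − D_c = 11.6 − 6.947 = 4.653 mg/L.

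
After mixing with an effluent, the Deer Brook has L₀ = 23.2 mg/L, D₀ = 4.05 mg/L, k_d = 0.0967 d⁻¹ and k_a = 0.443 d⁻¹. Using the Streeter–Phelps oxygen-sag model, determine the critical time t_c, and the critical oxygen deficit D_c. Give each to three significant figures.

With k_a/k_d = 4.581 and 1 − D₀(k_a−k_d)/(k_d L₀) = 0.3748,
t_c = ln(4.581 × 0.3748) / (0.443 − 0.0967) = ln(1.717) / 0.3463 = 0.5407/0.3463 = 1.561 d.
L(t_c) = L₀ e^(−k_d t_c) = 23.2 × 0.8599 = 19.95 mg/L, and at the critical point k_a D_c = k_d L, so D_c = (0.0967/0.443) × 19.95 = 4.355 mg/L.

t_c ≈ 1.56 d; D_c ≈ 4.35 mg/L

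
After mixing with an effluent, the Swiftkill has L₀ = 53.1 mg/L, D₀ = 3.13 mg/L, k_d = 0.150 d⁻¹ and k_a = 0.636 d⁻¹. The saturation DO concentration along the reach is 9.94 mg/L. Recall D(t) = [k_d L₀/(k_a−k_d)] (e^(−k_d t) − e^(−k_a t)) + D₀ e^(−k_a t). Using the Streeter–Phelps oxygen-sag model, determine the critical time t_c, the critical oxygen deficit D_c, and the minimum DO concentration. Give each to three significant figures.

t_c ≈ 2.54 d; D_c ≈ 8.56 mg/L; min DO ≈ 1.38 mg/L

t_c = [1/(k_a−k_d)] ln[(k_a/k_d)(1 − D₀(k_a−k_d)/(k_d L₀))]
= [1/(0.636−0.150)] ln[(0.636/0.150)(1 − 3.13×0.4860/(0.150×53.1))]
= (1/0.4860) ln[4.240 × 0.8090] = 2.058 × ln(3.430) = 2.058 × 1.233 = 2.536 d.
L(t_c) = L₀ e^(−k_d t_c) = 53.1 × 0.6836 = 36.30 mg/L, and at the critical point k_a D_c = k_d L, so D_c = (0.150/0.636) × 36.30 = 8.561 mg/L.
Minimum DO = C_s − D_c = 9.94 − 8.561 = 1.379 mg/L.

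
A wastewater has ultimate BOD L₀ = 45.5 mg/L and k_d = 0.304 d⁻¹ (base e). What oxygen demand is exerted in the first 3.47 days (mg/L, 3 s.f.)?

y_t = L₀(1 − e^(−k_d t)) = 45.5 × (1 − e^(−0.304×3.47))
= 45.5 × (1 − 0.3482) = 45.5 × 0.6518 = 29.66 mg/L.

y ≈ 29.7 mg/L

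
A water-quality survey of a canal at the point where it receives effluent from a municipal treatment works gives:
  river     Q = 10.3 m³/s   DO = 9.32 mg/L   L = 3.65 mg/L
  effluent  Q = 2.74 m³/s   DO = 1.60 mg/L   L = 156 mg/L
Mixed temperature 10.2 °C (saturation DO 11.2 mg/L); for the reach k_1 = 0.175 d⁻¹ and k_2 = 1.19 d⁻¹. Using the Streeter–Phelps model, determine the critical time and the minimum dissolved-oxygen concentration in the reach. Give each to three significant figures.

t_c ≈ 1.06 d; minimum DO ≈ 6.84 mg/L

Mixed DO = (10.3×9.32 + 2.74×1.60)/(10.3+2.74) = 100.4/13.04 = 7.698 mg/L.
Mixed L₀ = (10.3×3.65 + 2.74×156)/(13.04) = 465.0/13.04 = 35.66 mg/L.
Initial deficit D₀ = C_s − DO₀ = 11.2 − 7.698 = 3.502 mg/L.
t_c = (1/1.015) ln[(1.19/0.175)(1 − 3.502×1.015/(0.175×35.66))] = 0.9852 × ln(2.927) = 1.058 d.
D_c = (0.175/1.19) × 35.66 × e^(−0.175×1.058) = 0.1471 × 35.66 × 0.8310 = 4.358 mg/L.
Minimum DO = 11.2 − 4.358 = 6.842 mg/L.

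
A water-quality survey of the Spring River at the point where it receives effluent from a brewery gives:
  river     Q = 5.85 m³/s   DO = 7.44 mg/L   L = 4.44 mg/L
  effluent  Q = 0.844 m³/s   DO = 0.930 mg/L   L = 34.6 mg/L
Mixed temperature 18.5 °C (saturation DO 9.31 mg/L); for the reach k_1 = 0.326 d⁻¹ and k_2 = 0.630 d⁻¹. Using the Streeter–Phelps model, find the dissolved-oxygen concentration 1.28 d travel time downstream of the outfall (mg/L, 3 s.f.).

Mixed DO = (5.85×7.44 + 0.844×0.930)/(5.85+0.844) = 44.31/6.694 = 6.619 mg/L.
Mixed L₀ = (5.85×4.44 + 0.844×34.6)/(6.694) = 55.18/6.694 = 8.243 mg/L.
Initial deficit D₀ = C_s − DO₀ = 9.31 − 6.619 = 2.691 mg/L.
D(1.28) = [0.326×8.243/(0.630−0.326)](e^(−0.326×1.28) − e^(−0.630×1.28)) + 2.691 e^(−0.630×1.28)
= 8.839 × (0.6588 − 0.4465) + 2.691 × 0.4465 = 3.079 mg/L.
DO = 9.31 − 3.079 = 6.231 mg/L.

DO ≈ 6.23 mg/L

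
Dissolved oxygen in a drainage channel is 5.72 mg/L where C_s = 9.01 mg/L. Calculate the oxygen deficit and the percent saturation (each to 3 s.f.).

D ≈ 3.29 mg/L; 63.5 % saturation

D = C_s − C = 9.01 − 5.72 = 3.29 mg/L.
% saturation = 5.72/9.01 × 100 = 63.5 %.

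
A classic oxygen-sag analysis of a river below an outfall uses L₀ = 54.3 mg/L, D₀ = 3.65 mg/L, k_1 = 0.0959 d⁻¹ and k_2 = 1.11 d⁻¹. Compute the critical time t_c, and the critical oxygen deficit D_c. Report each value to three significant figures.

t_c ≈ 1.19 d; D_c ≈ 4.18 mg/L

With k_2/k_1 = 11.57 and 1 − D₀(k_2−k_1)/(k_1 L₀) = 0.2892,
t_c = ln(11.57 × 0.2892) / (1.11 − 0.0959) = ln(3.347) / 1.014 = 1.208/1.014 = 1.191 d.
L(t_c) = L₀ e^(−k_1 t_c) = 54.3 × 0.8920 = 48.44 mg/L, and at the critical point k_2 D_c = k_1 L, so D_c = (0.0959/1.11) × 48.44 = 4.185 mg/L.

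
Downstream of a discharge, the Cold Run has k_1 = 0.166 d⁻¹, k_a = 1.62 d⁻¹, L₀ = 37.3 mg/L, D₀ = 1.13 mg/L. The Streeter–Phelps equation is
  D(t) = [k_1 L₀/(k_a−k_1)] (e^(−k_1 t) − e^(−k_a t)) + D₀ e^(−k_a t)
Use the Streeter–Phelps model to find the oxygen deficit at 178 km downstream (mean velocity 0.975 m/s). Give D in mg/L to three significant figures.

Travel time t = x/v = 178 km / (0.975 m/s) = 178000 m / 0.975 m/s = 182600 s = 2.113 d.
k_1 L₀/(k_a−k_1) = 0.166×37.3/(1.62−0.166) = 6.192/1.454 = 4.258 mg/L.
e^(−k_1 t) = e^(−0.166×2.113) = 0.7042; e^(−k_a t) = e^(−1.62×2.113) = 0.03261.
D = 4.258 × (0.7042 − 0.03261) + 1.13 × 0.03261 = 2.860 + 0.03685 = 2.897 mg/L.

D ≈ 2.90 mg/L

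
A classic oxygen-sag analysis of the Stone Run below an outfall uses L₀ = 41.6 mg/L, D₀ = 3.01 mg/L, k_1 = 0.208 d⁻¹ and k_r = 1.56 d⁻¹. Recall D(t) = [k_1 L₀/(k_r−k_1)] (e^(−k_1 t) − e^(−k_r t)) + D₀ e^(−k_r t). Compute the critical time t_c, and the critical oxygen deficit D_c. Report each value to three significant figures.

With k_r/k_1 = 7.500 and 1 − D₀(k_r−k_1)/(k_1 L₀) = 0.5297,
t_c = ln(7.500 × 0.5297) / (1.56 − 0.208) = ln(3.973) / 1.352 = 1.379/1.352 = 1.020 d.
L(t_c) = L₀ e^(−k_1 t_c) = 41.6 × 0.8088 = 33.65 mg/L, and at the critical point k_r D_c = k_1 L, so D_c = (0.208/1.56) × 33.65 = 4.486 mg/L.

t_c ≈ 1.02 d; D_c ≈ 4.49 mg/L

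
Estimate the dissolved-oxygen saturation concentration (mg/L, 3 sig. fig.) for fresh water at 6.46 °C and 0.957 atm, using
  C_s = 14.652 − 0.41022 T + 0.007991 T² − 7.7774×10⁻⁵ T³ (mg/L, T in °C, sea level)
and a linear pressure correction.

C_s ≈ 11.8 mg/L

At sea level: C_s = 14.652 − 0.41022×6.46 + 0.007991×6.46² − 7.7774×10⁻⁵×6.46³ = 12.31 mg/L.
Pressure correction: C_s' = 12.31 × 0.957 = 11.78 mg/L.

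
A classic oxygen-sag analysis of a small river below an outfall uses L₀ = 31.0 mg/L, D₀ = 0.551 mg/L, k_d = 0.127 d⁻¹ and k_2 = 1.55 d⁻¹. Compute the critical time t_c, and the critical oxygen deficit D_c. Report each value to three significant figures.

At the critical point dD/dt = 0, so k_d L₀ e^(−k_d t) = k_2 D. Substituting D(t) from the Streeter–Phelps equation and solving for t gives
t_c = ln[(k_2/k_d)(1 − D₀(k_2−k_d)/(k_d L₀))] / (k_2−k_d).
Here k_2−k_d = 1.423 d⁻¹ and 1 − D₀(k_2−k_d)/(k_d L₀) = 1 − 0.551×1.423/(0.127×31.0) = 0.8008, so
t_c = ln(12.20 × 0.8008) / 1.423 = 2.280 / 1.423 = 1.602 d.
L(t_c) = L₀ e^(−k_d t_c) = 31.0 × 0.8159 = 25.29 mg/L, and at the critical point k_2 D_c = k_d L, so D_c = (0.127/1.55) × 25.29 = 2.072 mg/L.

t_c ≈ 1.60 d; D_c ≈ 2.07 mg/L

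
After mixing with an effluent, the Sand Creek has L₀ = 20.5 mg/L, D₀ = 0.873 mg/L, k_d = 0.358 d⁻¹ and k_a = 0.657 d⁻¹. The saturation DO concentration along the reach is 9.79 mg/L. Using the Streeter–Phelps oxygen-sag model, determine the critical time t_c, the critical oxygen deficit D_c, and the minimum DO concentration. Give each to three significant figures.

With k_a/k_d = 1.835 and 1 − D₀(k_a−k_d)/(k_d L₀) = 0.9644,
t_c = ln(1.835 × 0.9644) / (0.657 − 0.358) = ln(1.770) / 0.2990 = 0.5709/0.2990 = 1.909 d.
D_c = (k_d/k_a) L₀ e^(−k_d t_c) = (0.358/0.657) × 20.5 × e^(−0.358×1.909) = 0.5449 × 20.5 × 0.5048 = 5.639 mg/L.
Minimum DO = C_s − D_c = 9.79 − 5.639 = 4.151 mg/L.

t_c ≈ 1.91 d; D_c ≈ 5.64 mg/L; min DO ≈ 4.15 mg/L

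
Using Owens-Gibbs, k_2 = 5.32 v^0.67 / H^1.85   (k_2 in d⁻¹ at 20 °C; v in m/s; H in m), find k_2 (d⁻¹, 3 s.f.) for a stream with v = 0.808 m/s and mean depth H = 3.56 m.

k_2 = 5.32 × 0.808^0.67 / 3.56^1.85 = 5.32 × 0.8669 / 10.48 = 0.4402 d⁻¹.

k_2 ≈ 0.440 d⁻¹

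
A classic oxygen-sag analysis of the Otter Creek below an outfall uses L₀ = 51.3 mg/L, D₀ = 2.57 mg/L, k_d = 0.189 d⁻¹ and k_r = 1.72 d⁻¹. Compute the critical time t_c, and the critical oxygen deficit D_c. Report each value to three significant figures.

With k_r/k_d = 9.101 and 1 − D₀(k_r−k_d)/(k_d L₀) = 0.5942,
t_c = ln(9.101 × 0.5942) / (1.72 − 0.189) = ln(5.407) / 1.531 = 1.688/1.531 = 1.102 d.
L(t_c) = L₀ e^(−k_d t_c) = 51.3 × 0.8119 = 41.65 mg/L, and at the critical point k_r D_c = k_d L, so D_c = (0.189/1.72) × 41.65 = 4.577 mg/L.

t_c ≈ 1.10 d; D_c ≈ 4.58 mg/L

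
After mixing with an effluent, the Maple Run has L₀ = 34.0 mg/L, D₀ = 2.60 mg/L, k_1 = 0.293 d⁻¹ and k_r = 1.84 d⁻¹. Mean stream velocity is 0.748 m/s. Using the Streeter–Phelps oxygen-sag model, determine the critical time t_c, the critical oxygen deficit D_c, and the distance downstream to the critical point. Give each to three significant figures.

t_c = [1/(k_r−k_1)] ln[(k_r/k_1)(1 − D₀(k_r−k_1)/(k_1 L₀))]
= [1/(1.84−0.293)] ln[(1.84/0.293)(1 − 2.60×1.547/(0.293×34.0))]
= (1/1.547) ln[6.280 × 0.5962] = 0.6464 × ln(3.744) = 0.6464 × 1.320 = 0.8534 d.
L(t_c) = L₀ e^(−k_1 t_c) = 34.0 × 0.7788 = 26.48 mg/L, and at the critical point k_r D_c = k_1 L, so D_c = (0.293/1.84) × 26.48 = 4.216 mg/L.
x_c = v t_c = 0.748 m/s × 0.8534 d × 86400 s/d = 55150 m ≈ 55.2 km.

t_c ≈ 0.853 d; D_c ≈ 4.22 mg/L; x_c ≈ 55.2 km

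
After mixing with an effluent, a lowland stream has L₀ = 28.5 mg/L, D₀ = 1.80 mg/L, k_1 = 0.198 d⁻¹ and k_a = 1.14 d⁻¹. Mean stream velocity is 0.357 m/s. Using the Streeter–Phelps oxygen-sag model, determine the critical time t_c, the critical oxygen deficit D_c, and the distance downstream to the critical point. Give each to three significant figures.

t_c ≈ 1.48 d; D_c ≈ 3.69 mg/L; x_c ≈ 45.6 km

With k_a/k_1 = 5.758 and 1 − D₀(k_a−k_1)/(k_1 L₀) = 0.6995,
t_c = ln(5.758 × 0.6995) / (1.14 − 0.198) = ln(4.028) / 0.9420 = 1.393/0.9420 = 1.479 d.
L(t_c) = L₀ e^(−k_1 t_c) = 28.5 × 0.7461 = 21.27 mg/L, and at the critical point k_a D_c = k_1 L, so D_c = (0.198/1.14) × 21.27 = 3.693 mg/L.
x_c = v t_c = 0.357 m/s × 1.479 d × 86400 s/d = 45620 m ≈ 45.6 km.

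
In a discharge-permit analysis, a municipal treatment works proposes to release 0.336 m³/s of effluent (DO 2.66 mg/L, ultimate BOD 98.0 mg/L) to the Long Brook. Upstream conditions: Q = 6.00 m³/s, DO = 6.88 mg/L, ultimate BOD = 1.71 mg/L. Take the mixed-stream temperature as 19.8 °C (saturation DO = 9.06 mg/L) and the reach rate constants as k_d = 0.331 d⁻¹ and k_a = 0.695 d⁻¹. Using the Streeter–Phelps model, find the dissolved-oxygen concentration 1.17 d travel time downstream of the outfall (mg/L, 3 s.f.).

DO ≈ 6.53 mg/L

Mixed DO = (6.00×6.88 + 0.336×2.66)/(6.00+0.336) = 42.17/6.336 = 6.656 mg/L.
Mixed L₀ = (6.00×1.71 + 0.336×98.0)/(6.336) = 43.19/6.336 = 6.816 mg/L.
Initial deficit D₀ = C_s − DO₀ = 9.06 − 6.656 = 2.404 mg/L.
D(1.17) = [0.331×6.816/(0.695−0.331)](e^(−0.331×1.17) − e^(−0.695×1.17)) + 2.404 e^(−0.695×1.17)
= 6.198 × (0.6789 − 0.4435) + 2.404 × 0.4435 = 2.525 mg/L.
DO = 9.06 − 2.525 = 6.535 mg/L.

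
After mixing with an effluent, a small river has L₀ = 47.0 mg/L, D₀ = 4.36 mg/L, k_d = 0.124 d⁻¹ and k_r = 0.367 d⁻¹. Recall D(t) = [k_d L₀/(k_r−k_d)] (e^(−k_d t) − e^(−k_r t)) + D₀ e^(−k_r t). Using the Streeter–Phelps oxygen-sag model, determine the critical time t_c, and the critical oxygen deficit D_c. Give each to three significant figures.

With k_r/k_d = 2.960 and 1 − D₀(k_r−k_d)/(k_d L₀) = 0.8182,
t_c = ln(2.960 × 0.8182) / (0.367 − 0.124) = ln(2.422) / 0.2430 = 0.8844/0.2430 = 3.640 d.
D_c = (k_d/k_r) L₀ e^(−k_d t_c) = (0.124/0.367) × 47.0 × e^(−0.124×3.640) = 0.3379 × 47.0 × 0.6368 = 10.11 mg/L.

t_c ≈ 3.64 d; D_c ≈ 10.1 mg/L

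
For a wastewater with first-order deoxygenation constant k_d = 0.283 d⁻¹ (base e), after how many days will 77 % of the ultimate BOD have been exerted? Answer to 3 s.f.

t ≈ 5.19 d

y/L₀ = 1 − e^(−k_d t) = 0.77 ⇒ e^(−k_d t) = 0.230
t = −ln(0.230) / 0.283 = 1.470 / 0.283 = 5.193 d.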